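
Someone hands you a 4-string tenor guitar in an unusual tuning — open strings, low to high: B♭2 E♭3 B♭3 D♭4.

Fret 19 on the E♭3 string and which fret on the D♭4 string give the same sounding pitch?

Fret 19 on E♭3 is MIDI 51 + 19 = 70 (B♭4). On the D♭4 string (open MIDI 61), that pitch is 70 − 61 = fret 9.

9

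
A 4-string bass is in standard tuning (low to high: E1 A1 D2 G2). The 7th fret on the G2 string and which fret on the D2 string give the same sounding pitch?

12

G2 at fret 7 is G2 + 7 semitones = D3.
The open D2 string is 5 semitones below the open G2, so the same pitch on the D2 string lies at fret 7 + 5 = 12.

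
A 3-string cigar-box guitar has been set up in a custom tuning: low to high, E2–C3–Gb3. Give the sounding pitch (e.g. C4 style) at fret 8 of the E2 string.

The open E2 string plus 8 semitones: E–F–Gb–G–Ab–A–Bb–B–C.
The walk passes from B into C once, so the octave number goes from 2 to 3.

C3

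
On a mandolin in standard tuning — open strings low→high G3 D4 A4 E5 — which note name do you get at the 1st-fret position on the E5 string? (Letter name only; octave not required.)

The open E5 string plus 1 semitone: E–F.

F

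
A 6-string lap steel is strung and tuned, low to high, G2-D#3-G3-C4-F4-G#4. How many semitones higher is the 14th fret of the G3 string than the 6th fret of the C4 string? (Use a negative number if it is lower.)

G3 at fret 14 → A4 (MIDI 69); C4 at fret 6 → F#4 (MIDI 66).
69 − 66 = 3, so the two pitches are 3 semitones apart.

3 semitones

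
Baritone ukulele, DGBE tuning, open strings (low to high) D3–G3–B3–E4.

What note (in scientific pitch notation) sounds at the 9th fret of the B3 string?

B3 is MIDI 59. Adding 9 gives 68, which is G#4.

G#4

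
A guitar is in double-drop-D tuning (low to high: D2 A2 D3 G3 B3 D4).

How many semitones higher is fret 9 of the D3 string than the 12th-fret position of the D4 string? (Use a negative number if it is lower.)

D3 at fret 9 → B3 (MIDI 59); D4 at fret 12 → D5 (MIDI 74).
59 − 74 = -15, so the two pitches are 15 semitones apart.

-15 semitones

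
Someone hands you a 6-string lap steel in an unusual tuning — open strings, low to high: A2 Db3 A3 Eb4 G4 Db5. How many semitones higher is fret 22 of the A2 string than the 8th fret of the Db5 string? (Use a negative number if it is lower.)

-14 semitones

A2 at fret 22 → G4 (MIDI 67); Db5 at fret 8 → A5 (MIDI 81).
67 − 81 = -14, so the two pitches are 14 semitones apart.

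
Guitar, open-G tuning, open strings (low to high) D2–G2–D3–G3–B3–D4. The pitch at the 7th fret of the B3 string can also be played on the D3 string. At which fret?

16

Fret 7 on B3 is MIDI 59 + 7 = 66 (F#4). On the D3 string (open MIDI 50), that pitch is 66 − 50 = fret 16.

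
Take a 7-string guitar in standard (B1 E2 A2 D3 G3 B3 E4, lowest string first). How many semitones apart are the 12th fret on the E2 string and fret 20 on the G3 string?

23 semitones

E2 at fret 12 → E3 (MIDI 52); G3 at fret 20 → D#5 (MIDI 75).
52 − 75 = -23, so the two pitches are 23 semitones apart, with D#5 the higher.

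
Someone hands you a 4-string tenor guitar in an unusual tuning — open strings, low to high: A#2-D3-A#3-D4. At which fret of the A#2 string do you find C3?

C3 is 2 semitones above the open A#2 (A#–B–C), so it sits at fret 2.

2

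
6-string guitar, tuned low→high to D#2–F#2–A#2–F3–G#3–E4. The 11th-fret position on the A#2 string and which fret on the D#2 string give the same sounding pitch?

18

A#2 at fret 11 is A#2 + 11 semitones = A3.
The open D#2 string is 7 semitones below the open A#2, so the same pitch on the D#2 string lies at fret 11 + 7 = 18.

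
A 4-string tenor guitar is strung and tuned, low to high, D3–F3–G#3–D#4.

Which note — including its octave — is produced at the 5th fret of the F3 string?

Each fret is one semitone, so F3 + 5 = A#3.

A#3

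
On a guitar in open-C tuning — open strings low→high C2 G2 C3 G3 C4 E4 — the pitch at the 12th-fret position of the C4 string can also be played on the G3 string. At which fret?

C4 at fret 12 is C4 + 12 semitones = C5.
The open G3 string is 5 semitones below the open C4, so the same pitch on the G3 string lies at fret 12 + 5 = 17.

17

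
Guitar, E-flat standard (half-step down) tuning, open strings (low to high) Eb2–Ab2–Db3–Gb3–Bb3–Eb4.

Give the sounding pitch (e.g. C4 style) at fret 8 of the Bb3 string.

Each fret is one semitone, so Bb3 + 8 = Gb4.
(Equivalently spelled F#4.)

Gb4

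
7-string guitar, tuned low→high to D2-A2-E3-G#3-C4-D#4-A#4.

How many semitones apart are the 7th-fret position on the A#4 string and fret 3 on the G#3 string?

18 semitones

A#4 at fret 7 → F5 (MIDI 77); G#3 at fret 3 → B3 (MIDI 59).
77 − 59 = 18, so the two pitches are 18 semitones apart, with F5 the higher.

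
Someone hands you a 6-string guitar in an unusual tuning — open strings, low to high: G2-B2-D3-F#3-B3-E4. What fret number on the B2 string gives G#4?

G#4 is 21 semitones above the open B2 (B–C–C#–D–…–F#–G–G#), so it sits at fret 21.

21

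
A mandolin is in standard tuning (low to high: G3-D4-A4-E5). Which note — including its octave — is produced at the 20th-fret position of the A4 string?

A4 is MIDI 69. Adding 20 gives 89, which is F6.

F6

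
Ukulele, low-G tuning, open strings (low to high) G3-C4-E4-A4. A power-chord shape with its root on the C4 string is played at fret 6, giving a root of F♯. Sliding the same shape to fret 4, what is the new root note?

Moving from fret 6 to fret 4 shifts the root by -2 semitones.
F♯ down 2 semitones is E.

E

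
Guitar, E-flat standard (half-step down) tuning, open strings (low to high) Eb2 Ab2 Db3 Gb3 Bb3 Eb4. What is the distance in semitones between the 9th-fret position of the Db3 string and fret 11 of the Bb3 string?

11 semitones

Db3 at fret 9 → Bb3 (MIDI 58); Bb3 at fret 11 → A4 (MIDI 69).
58 − 69 = -11, so the two pitches are 11 semitones apart, with A4 the higher.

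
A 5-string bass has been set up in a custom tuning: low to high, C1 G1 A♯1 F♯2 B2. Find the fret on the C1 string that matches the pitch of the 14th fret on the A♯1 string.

24

Fret 14 on A♯1 is MIDI 34 + 14 = 48 (C3). On the C1 string (open MIDI 24), that pitch is 48 − 24 = fret 24.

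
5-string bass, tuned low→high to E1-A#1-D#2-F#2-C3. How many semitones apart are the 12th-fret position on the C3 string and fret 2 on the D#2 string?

19 semitones

C3 at fret 12 → C4 (MIDI 60); D#2 at fret 2 → F2 (MIDI 41).
60 − 41 = 19, so the two pitches are 19 semitones apart, with C4 the higher.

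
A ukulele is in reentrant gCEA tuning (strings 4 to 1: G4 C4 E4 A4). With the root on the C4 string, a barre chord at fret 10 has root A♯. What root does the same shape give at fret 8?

G♯

Moving from fret 10 to fret 8 shifts the root by -2 semitones.
A♯ down 2 semitones is G♯.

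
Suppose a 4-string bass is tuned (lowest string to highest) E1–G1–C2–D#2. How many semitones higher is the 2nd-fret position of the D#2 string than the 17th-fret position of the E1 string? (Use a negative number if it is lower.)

-4 semitones

D#2 at fret 2 → F2 (MIDI 41); E1 at fret 17 → A2 (MIDI 45).
41 − 45 = -4, so the two pitches are 4 semitones apart.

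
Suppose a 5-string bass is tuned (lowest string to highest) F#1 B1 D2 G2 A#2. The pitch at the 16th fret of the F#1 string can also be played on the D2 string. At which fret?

F#1 at fret 16 is F#1 + 16 semitones = A#2.
The open D2 string is 8 semitones above the open F#1, so the same pitch on the D2 string lies at fret 16 − 8 = 8.

8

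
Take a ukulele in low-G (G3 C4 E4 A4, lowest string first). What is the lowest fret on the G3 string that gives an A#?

3

From G3, count semitones up the chromatic scale until reaching A#: G–G#–A–A# — 3 steps.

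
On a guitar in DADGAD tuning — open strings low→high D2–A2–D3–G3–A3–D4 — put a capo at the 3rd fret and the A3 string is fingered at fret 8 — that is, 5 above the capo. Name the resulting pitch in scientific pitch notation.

F4

The capo raises the open A3 by 3 semitones to C4; fretting 5 more gives A3 + 3 + 5 = A3 + 8 semitones = F4.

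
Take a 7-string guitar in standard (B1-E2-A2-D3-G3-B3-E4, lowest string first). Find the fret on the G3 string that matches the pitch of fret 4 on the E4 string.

13

Fret 4 on E4 is MIDI 64 + 4 = 68 (G#4). On the G3 string (open MIDI 55), that pitch is 68 − 55 = fret 13.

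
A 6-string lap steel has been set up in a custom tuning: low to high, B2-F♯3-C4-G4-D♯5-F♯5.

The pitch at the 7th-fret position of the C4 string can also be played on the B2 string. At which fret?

Fret 7 on C4 is MIDI 60 + 7 = 67 (G4). On the B2 string (open MIDI 47), that pitch is 67 − 47 = fret 20.

20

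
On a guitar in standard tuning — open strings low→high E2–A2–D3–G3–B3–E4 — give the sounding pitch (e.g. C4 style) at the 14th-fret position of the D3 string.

D3 is MIDI 50. Adding 14 gives 64, which is E4.

E4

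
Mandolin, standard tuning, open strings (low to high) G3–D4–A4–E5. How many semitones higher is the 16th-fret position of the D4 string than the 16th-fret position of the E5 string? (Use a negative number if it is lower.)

D4 at fret 16 → F#5 (MIDI 78); E5 at fret 16 → G#6 (MIDI 92).
78 − 92 = -14, so the two pitches are 14 semitones apart.

-14 semitones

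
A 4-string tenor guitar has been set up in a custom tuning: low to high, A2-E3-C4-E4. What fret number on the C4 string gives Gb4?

Gb4 is 6 semitones above the open C4 (C–Db–D–Eb–E–F–Gb), so it sits at fret 6.

6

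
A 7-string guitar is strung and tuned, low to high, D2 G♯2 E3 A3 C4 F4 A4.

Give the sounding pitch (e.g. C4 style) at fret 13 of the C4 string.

The open C4 string plus 13 semitones: C–C#–D–D#–…–B–C–C#.
The walk passes from B into C once, so the octave number goes from 4 to 5.
(Equivalently spelled D♭5.)

C♯5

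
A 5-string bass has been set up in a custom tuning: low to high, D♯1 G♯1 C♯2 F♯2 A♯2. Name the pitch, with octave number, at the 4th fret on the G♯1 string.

The open G♯1 string plus 4 semitones: G#–A–A#–B–C.
The walk passes from B into C once, so the octave number goes from 1 to 2.

C2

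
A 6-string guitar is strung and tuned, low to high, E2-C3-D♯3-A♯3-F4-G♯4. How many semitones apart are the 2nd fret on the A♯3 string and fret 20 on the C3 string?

8 semitones

A♯3 at fret 2 → C4 (MIDI 60); C3 at fret 20 → G♯4 (MIDI 68).
60 − 68 = -8, so the two pitches are 8 semitones apart, with G♯4 the higher.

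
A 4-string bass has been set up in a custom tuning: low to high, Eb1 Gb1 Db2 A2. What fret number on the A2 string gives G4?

G4 is 22 semitones above the open A2 (A–Bb–B–C–…–F–Gb–G), so it sits at fret 22.

22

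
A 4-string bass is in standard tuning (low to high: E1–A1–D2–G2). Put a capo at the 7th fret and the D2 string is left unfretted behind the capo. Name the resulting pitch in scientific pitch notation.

The capo raises the open D2 by 7 semitones to A2; fretting 0 more gives D2 + 7 + 0 = D2 + 7 semitones = A2.

A2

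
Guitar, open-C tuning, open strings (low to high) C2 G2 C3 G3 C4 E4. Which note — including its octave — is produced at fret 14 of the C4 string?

C4 is MIDI 60. Adding 14 gives 74, which is D5.

D5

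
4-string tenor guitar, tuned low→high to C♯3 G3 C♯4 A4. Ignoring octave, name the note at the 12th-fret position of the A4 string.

A

A4 is MIDI 69. Adding 12 gives 81; 81 mod 12 = 9, i.e. A.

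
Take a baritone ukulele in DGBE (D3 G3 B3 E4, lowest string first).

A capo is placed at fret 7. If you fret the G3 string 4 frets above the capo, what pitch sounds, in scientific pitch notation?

F♯4

The capo raises the open G3 by 7 semitones to D4; fretting 4 more gives G3 + 7 + 4 = G3 + 11 semitones = F♯4.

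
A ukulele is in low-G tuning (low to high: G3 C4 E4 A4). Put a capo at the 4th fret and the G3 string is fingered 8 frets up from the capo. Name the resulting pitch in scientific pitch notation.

G4

The capo raises the open G3 by 4 semitones to B3; fretting 8 more gives G3 + 4 + 8 = G3 + 12 semitones = G4.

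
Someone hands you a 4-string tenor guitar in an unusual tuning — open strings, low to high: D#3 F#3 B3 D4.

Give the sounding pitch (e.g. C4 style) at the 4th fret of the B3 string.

D#4

B3 is MIDI 59. Adding 4 gives 63, which is D#4.
(Equivalently spelled Eb4.)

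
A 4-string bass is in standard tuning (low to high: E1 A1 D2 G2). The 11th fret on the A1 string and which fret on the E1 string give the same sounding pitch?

A1 at fret 11 is A1 + 11 semitones = G#2.
The open E1 string is 5 semitones below the open A1, so the same pitch on the E1 string lies at fret 11 + 5 = 16.

16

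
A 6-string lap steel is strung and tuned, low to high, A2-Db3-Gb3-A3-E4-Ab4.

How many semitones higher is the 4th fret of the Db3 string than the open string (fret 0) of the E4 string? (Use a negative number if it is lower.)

Db3 at fret 4 → F3 (MIDI 53); E4 at fret 0 → E4 (MIDI 64).
53 − 64 = -11, so the two pitches are 11 semitones apart.

-11 semitones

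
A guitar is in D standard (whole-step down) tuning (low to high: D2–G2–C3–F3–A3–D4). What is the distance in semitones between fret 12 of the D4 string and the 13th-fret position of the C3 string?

13 semitones

D4 at fret 12 → D5 (MIDI 74); C3 at fret 13 → C#4 (MIDI 61).
74 − 61 = 13, so the two pitches are 13 semitones apart, with D5 the higher.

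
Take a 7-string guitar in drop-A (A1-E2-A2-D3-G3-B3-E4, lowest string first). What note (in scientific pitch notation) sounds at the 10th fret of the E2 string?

D3

Each fret is one semitone, so E2 + 10 = D3.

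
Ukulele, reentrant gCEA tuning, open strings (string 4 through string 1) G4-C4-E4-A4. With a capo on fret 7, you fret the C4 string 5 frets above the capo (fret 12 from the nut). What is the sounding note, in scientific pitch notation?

The capo raises the open C4 by 7 semitones to G4; fretting 5 more gives C4 + 7 + 5 = C4 + 12 semitones = C5.

C5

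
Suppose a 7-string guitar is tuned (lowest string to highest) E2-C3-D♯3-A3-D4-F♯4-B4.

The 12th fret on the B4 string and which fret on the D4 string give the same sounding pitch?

21

Fret 12 on B4 is MIDI 71 + 12 = 83 (B5). On the D4 string (open MIDI 62), that pitch is 83 − 62 = fret 21.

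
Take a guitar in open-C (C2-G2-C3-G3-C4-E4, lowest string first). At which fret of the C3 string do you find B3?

11

B3 is 11 semitones above the open C3 (C–C#–D–D#–…–A–A#–B), so it sits at fret 11.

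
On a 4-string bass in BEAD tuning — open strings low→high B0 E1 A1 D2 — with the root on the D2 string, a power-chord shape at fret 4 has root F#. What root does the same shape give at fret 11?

C#

Moving from fret 4 to fret 11 shifts the root by 7 semitones.
F# up 7 semitones is C#.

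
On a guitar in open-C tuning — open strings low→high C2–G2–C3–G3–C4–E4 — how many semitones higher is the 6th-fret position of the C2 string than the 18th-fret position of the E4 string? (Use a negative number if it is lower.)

-40 semitones

C2 at fret 6 → F♯2 (MIDI 42); E4 at fret 18 → A♯5 (MIDI 82).
42 − 82 = -40, so the two pitches are 40 semitones apart.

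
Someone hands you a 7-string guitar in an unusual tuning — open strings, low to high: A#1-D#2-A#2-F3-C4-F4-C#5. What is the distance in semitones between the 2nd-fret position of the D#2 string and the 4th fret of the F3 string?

16 semitones

D#2 at fret 2 → F2 (MIDI 41); F3 at fret 4 → A3 (MIDI 57).
41 − 57 = -16, so the two pitches are 16 semitones apart, with A3 the higher.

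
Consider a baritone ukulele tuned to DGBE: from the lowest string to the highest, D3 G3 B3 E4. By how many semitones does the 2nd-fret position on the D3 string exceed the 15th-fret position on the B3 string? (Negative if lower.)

-22 semitones

D3 at fret 2 → E3 (MIDI 52); B3 at fret 15 → D5 (MIDI 74).
52 − 74 = -22, so the two pitches are 22 semitones apart.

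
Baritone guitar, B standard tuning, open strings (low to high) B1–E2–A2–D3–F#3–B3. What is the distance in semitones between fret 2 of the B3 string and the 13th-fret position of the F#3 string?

B3 at fret 2 → C#4 (MIDI 61); F#3 at fret 13 → G4 (MIDI 67).
61 − 67 = -6, so the two pitches are 6 semitones apart, with G4 the higher.

6 semitones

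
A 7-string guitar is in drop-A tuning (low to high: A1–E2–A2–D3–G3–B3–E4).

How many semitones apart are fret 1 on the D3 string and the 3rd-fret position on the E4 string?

D3 at fret 1 → D♯3 (MIDI 51); E4 at fret 3 → G4 (MIDI 67).
51 − 67 = -16, so the two pitches are 16 semitones apart, with G4 the higher.

16 semitones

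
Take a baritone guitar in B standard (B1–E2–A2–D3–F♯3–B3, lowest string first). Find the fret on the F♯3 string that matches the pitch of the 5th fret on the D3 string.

Fret 5 on D3 is MIDI 50 + 5 = 55 (G3). On the F♯3 string (open MIDI 54), that pitch is 55 − 54 = fret 1.

1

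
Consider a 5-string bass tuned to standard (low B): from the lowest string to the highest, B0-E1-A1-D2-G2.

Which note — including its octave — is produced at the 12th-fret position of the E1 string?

The open E1 string plus 12 semitones: E–F–F#–G–…–D–D#–E.
The walk passes from B into C once, so the octave number goes from 1 to 2.

E2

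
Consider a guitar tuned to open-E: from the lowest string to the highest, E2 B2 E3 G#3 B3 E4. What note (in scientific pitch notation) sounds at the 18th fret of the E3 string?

Each fret is one semitone, so E3 + 18 = A#4.
(Equivalently spelled Bb4.)

A#4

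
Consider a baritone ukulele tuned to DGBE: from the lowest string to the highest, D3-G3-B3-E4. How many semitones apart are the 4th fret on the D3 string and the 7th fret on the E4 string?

17 semitones

D3 at fret 4 → F♯3 (MIDI 54); E4 at fret 7 → B4 (MIDI 71).
54 − 71 = -17, so the two pitches are 17 semitones apart, with B4 the higher.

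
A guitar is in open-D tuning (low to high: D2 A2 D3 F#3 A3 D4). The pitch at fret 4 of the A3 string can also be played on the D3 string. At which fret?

Fret 4 on A3 is MIDI 57 + 4 = 61 (C#4). On the D3 string (open MIDI 50), that pitch is 61 − 50 = fret 11.

11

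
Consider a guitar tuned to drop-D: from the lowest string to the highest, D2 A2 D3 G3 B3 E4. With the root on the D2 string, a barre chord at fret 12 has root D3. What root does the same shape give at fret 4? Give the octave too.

F♯2

Moving from fret 12 to fret 4 shifts the root by -8 semitones.
D3 down 8 semitones is F♯2.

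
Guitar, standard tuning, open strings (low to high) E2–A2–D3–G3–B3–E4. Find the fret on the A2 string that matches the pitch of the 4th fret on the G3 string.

G3 at fret 4 is G3 + 4 semitones = B3.
The open A2 string is 10 semitones below the open G3, so the same pitch on the A2 string lies at fret 4 + 10 = 14.

14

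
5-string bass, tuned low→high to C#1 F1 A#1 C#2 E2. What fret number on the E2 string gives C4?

20

C4 is 20 semitones above the open E2 (E–F–F#–G–…–A#–B–C), so it sits at fret 20.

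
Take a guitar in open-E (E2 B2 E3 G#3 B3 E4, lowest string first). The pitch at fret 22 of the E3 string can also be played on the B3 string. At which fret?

Fret 22 on E3 is MIDI 52 + 22 = 74 (D5). On the B3 string (open MIDI 59), that pitch is 74 − 59 = fret 15.

15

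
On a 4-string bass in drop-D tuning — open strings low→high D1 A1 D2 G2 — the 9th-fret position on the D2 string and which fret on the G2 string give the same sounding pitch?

D2 at fret 9 is D2 + 9 semitones = B2.
The open G2 string is 5 semitones above the open D2, so the same pitch on the G2 string lies at fret 9 − 5 = 4.

4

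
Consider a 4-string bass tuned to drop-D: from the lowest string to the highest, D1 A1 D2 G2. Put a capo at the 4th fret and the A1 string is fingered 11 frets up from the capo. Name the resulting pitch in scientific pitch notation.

The capo raises the open A1 by 4 semitones to C♯2; fretting 11 more gives A1 + 4 + 11 = A1 + 15 semitones = C3.

C3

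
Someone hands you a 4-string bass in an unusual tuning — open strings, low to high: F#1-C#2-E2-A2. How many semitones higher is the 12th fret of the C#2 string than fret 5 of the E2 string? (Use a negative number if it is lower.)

C#2 at fret 12 → C#3 (MIDI 49); E2 at fret 5 → A2 (MIDI 45).
49 − 45 = 4, so the two pitches are 4 semitones apart.

4 semitones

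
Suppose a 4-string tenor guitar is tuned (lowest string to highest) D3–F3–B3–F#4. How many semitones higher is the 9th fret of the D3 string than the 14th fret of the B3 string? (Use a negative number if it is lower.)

-14 semitones

D3 at fret 9 → B3 (MIDI 59); B3 at fret 14 → C#5 (MIDI 73).
59 − 73 = -14, so the two pitches are 14 semitones apart.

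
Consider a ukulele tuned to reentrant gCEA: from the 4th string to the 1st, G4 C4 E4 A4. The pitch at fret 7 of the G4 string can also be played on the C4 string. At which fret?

Fret 7 on G4 is MIDI 67 + 7 = 74 (D5). On the C4 string (open MIDI 60), that pitch is 74 − 60 = fret 14.

14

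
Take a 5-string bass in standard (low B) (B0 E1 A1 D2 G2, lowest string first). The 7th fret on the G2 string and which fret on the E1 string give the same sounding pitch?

Fret 7 on G2 is MIDI 43 + 7 = 50 (D3). On the E1 string (open MIDI 28), that pitch is 50 − 28 = fret 22.

22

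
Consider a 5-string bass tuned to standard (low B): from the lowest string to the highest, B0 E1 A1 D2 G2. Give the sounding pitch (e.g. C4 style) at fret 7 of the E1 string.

E1 is MIDI 28. Adding 7 gives 35, which is B1.

B1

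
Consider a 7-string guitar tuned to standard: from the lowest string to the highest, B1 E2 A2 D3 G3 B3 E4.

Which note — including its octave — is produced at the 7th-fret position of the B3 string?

F♯4

Each fret is one semitone, so B3 + 7 = F♯4.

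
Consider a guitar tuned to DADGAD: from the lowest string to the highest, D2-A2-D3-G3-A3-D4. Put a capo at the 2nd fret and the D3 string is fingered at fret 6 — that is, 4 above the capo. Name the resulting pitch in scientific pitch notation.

The capo raises the open D3 by 2 semitones to E3; fretting 4 more gives D3 + 2 + 4 = D3 + 6 semitones = G#3.
(Also written Ab.)

G#3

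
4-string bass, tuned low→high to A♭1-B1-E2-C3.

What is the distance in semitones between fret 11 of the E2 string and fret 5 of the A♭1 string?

E2 at fret 11 → E♭3 (MIDI 51); A♭1 at fret 5 → D♭2 (MIDI 37).
51 − 37 = 14, so the two pitches are 14 semitones apart, with E♭3 the higher.

14 semitones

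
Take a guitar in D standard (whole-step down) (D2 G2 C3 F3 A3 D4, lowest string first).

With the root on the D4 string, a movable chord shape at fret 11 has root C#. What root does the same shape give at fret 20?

A#

Moving from fret 11 to fret 20 shifts the root by 9 semitones.
C# up 9 semitones is A#.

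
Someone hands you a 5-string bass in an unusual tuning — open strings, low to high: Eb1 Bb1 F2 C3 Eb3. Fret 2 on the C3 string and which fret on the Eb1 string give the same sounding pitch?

23

C3 at fret 2 is C3 + 2 semitones = D3.
The open Eb1 string is 21 semitones below the open C3, so the same pitch on the Eb1 string lies at fret 2 + 21 = 23.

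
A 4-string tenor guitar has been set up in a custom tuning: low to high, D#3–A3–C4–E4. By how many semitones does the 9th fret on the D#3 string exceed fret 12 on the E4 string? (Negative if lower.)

D#3 at fret 9 → C4 (MIDI 60); E4 at fret 12 → E5 (MIDI 76).
60 − 76 = -16, so the two pitches are 16 semitones apart.

-16 semitones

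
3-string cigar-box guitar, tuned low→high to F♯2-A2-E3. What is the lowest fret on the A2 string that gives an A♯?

1

From A2, count semitones up the chromatic scale until reaching A♯: A–A# — 1 step.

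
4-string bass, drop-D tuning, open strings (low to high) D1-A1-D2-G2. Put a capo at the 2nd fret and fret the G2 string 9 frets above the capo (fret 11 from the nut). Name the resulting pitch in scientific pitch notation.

The capo raises the open G2 by 2 semitones to A2; fretting 9 more gives G2 + 2 + 9 = G2 + 11 semitones = F#3.

F#3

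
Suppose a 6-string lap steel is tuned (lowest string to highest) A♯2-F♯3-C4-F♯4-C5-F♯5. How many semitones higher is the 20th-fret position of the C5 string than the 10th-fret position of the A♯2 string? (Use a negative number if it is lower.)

C5 at fret 20 → G♯6 (MIDI 92); A♯2 at fret 10 → G♯3 (MIDI 56).
92 − 56 = 36, so the two pitches are 36 semitones apart.

36 semitones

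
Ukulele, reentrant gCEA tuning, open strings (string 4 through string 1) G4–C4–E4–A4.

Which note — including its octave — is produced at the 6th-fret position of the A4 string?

Each fret is one semitone, so A4 + 6 = D#5.
(Equivalently spelled Eb5.)

D#5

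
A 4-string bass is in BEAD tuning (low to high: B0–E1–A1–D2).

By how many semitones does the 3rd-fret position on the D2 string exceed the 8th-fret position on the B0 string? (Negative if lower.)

10 semitones

D2 at fret 3 → F2 (MIDI 41); B0 at fret 8 → G1 (MIDI 31).
41 − 31 = 10, so the two pitches are 10 semitones apart.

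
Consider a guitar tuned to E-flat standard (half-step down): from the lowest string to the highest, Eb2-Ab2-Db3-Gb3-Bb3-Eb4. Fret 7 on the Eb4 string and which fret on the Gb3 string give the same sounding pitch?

Fret 7 on Eb4 is MIDI 63 + 7 = 70 (Bb4). On the Gb3 string (open MIDI 54), that pitch is 70 − 54 = fret 16.

16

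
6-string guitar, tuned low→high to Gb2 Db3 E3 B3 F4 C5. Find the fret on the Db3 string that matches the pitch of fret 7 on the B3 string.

17

B3 at fret 7 is B3 + 7 semitones = Gb4.
The open Db3 string is 10 semitones below the open B3, so the same pitch on the Db3 string lies at fret 7 + 10 = 17.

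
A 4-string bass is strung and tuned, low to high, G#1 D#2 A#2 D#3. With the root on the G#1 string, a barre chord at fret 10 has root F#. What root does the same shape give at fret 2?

A#

Moving from fret 10 to fret 2 shifts the root by -8 semitones.
F# down 8 semitones is A#.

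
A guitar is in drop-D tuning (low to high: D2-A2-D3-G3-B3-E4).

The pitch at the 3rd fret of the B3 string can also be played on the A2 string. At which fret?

Fret 3 on B3 is MIDI 59 + 3 = 62 (D4). On the A2 string (open MIDI 45), that pitch is 62 − 45 = fret 17.

17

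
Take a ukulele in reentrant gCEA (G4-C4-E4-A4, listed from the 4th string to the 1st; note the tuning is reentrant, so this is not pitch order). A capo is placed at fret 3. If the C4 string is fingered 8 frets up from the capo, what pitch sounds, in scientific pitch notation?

The capo raises the open C4 by 3 semitones to D#4; fretting 8 more gives C4 + 3 + 8 = C4 + 11 semitones = B4.

B4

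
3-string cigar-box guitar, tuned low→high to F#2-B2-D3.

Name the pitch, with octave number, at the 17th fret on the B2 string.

The open B2 string plus 17 semitones: B–C–C#–D–…–D–D#–E.
The walk passes from B into C 2 times, so the octave number goes from 2 to 4.

E4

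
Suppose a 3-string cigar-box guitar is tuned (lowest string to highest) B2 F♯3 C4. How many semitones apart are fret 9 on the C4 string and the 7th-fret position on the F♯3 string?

C4 at fret 9 → A4 (MIDI 69); F♯3 at fret 7 → C♯4 (MIDI 61).
69 − 61 = 8, so the two pitches are 8 semitones apart, with A4 the higher.

8 semitones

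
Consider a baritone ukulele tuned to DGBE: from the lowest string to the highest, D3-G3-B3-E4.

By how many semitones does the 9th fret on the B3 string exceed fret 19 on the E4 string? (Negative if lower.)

B3 at fret 9 → G♯4 (MIDI 68); E4 at fret 19 → B5 (MIDI 83).
68 − 83 = -15, so the two pitches are 15 semitones apart.

-15 semitones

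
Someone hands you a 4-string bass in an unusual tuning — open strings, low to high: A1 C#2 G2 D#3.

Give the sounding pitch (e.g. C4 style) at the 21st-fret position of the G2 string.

G2 is MIDI 43. Adding 21 gives 64, which is E4.

E4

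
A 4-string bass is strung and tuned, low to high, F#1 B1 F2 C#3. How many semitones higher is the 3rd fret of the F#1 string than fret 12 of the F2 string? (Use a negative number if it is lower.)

F#1 at fret 3 → A1 (MIDI 33); F2 at fret 12 → F3 (MIDI 53).
33 − 53 = -20, so the two pitches are 20 semitones apart.

-20 semitones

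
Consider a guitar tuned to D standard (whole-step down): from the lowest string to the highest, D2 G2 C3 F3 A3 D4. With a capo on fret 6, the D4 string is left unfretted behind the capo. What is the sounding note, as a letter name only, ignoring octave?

The capo raises the open D4 by 6 semitones to G#4; fretting 0 more gives D4 + 6 + 0 = D4 + 6 semitones, landing on G#.
(Also written Ab.)

G#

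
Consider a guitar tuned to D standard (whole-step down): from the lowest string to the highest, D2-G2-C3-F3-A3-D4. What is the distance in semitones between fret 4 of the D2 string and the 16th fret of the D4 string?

D2 at fret 4 → F#2 (MIDI 42); D4 at fret 16 → F#5 (MIDI 78).
42 − 78 = -36, so the two pitches are 36 semitones apart, with F#5 the higher.

36 semitones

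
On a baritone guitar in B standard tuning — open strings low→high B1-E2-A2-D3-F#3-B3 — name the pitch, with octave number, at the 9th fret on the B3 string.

Each fret is one semitone, so B3 + 9 = G#4.
(Equivalently spelled Ab4.)

G#4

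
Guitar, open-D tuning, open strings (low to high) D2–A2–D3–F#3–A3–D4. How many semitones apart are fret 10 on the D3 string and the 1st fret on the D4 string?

D3 at fret 10 → C4 (MIDI 60); D4 at fret 1 → D#4 (MIDI 63).
60 − 63 = -3, so the two pitches are 3 semitones apart, with D#4 the higher.

3 semitones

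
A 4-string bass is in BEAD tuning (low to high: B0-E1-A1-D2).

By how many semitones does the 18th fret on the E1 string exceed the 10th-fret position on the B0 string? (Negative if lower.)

13 semitones

E1 at fret 18 → A#2 (MIDI 46); B0 at fret 10 → A1 (MIDI 33).
46 − 33 = 13, so the two pitches are 13 semitones apart.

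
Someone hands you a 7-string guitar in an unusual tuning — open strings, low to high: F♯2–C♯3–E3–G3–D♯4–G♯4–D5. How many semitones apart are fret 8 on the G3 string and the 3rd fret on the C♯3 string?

11 semitones

G3 at fret 8 → D♯4 (MIDI 63); C♯3 at fret 3 → E3 (MIDI 52).
63 − 52 = 11, so the two pitches are 11 semitones apart, with D♯4 the higher.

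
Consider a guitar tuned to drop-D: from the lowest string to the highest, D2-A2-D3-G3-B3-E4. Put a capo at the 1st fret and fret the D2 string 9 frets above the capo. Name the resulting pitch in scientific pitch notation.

The capo raises the open D2 by 1 semitone to D#2; fretting 9 more gives D2 + 1 + 9 = D2 + 10 semitones = C3.

C3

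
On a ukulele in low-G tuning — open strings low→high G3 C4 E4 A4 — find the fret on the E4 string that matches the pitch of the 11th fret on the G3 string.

2

Fret 11 on G3 is MIDI 55 + 11 = 66 (F♯4). On the E4 string (open MIDI 64), that pitch is 66 − 64 = fret 2.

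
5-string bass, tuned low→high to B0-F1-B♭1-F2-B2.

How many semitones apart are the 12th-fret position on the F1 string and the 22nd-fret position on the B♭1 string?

15 semitones

F1 at fret 12 → F2 (MIDI 41); B♭1 at fret 22 → A♭3 (MIDI 56).
41 − 56 = -15, so the two pitches are 15 semitones apart, with A♭3 the higher.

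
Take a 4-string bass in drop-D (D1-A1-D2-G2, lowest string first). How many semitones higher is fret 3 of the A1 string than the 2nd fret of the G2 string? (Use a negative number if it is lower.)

-9 semitones

A1 at fret 3 → C2 (MIDI 36); G2 at fret 2 → A2 (MIDI 45).
36 − 45 = -9, so the two pitches are 9 semitones apart.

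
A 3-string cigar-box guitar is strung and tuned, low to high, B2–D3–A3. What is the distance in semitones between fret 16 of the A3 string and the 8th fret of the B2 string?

18 semitones

A3 at fret 16 → Db5 (MIDI 73); B2 at fret 8 → G3 (MIDI 55).
73 − 55 = 18, so the two pitches are 18 semitones apart, with Db5 the higher.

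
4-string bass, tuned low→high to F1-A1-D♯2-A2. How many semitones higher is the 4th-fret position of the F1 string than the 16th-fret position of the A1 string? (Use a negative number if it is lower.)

F1 at fret 4 → A1 (MIDI 33); A1 at fret 16 → C♯3 (MIDI 49).
33 − 49 = -16, so the two pitches are 16 semitones apart.

-16 semitones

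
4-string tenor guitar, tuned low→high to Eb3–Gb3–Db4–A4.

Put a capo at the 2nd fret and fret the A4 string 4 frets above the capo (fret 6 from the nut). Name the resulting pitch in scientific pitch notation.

Eb5

The capo raises the open A4 by 2 semitones to B4; fretting 4 more gives A4 + 2 + 4 = A4 + 6 semitones = Eb5.
(Also written D#.)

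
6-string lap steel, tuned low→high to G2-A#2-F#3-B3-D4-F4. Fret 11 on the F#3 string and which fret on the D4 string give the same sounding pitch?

3

F#3 at fret 11 is F#3 + 11 semitones = F4.
The open D4 string is 8 semitones above the open F#3, so the same pitch on the D4 string lies at fret 11 − 8 = 3.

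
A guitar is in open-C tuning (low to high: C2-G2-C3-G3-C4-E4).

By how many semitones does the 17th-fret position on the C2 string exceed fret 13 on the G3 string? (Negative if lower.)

-15 semitones

C2 at fret 17 → F3 (MIDI 53); G3 at fret 13 → G#4 (MIDI 68).
53 − 68 = -15, so the two pitches are 15 semitones apart.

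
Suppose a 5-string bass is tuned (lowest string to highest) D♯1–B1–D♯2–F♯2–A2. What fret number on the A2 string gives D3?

5

D3 is 5 semitones above the open A2 (A–A#–B–C–C#–D), so it sits at fret 5.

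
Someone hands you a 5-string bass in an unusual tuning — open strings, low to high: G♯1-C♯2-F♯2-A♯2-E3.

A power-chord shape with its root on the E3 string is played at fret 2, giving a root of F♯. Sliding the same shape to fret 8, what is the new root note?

Moving from fret 2 to fret 8 shifts the root by 6 semitones.
F♯ up 6 semitones is C.

C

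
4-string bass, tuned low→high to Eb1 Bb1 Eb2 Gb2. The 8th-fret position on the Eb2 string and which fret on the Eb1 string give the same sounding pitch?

20

Eb2 at fret 8 is Eb2 + 8 semitones = B2.
The open Eb1 string is 12 semitones below the open Eb2, so the same pitch on the Eb1 string lies at fret 8 + 12 = 20.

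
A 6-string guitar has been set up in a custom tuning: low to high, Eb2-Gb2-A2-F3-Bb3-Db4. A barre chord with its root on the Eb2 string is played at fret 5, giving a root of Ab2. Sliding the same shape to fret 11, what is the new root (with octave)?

D3

Moving from fret 5 to fret 11 shifts the root by 6 semitones.
Ab2 up 6 semitones is D3.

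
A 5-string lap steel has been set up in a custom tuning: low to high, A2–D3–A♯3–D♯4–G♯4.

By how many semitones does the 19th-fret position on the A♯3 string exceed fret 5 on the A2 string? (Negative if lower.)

27 semitones

A♯3 at fret 19 → F5 (MIDI 77); A2 at fret 5 → D3 (MIDI 50).
77 − 50 = 27, so the two pitches are 27 semitones apart.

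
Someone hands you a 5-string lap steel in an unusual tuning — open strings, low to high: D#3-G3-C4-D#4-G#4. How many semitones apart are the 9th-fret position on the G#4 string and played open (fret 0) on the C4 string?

17 semitones

G#4 at fret 9 → F5 (MIDI 77); C4 at fret 0 → C4 (MIDI 60).
77 − 60 = 17, so the two pitches are 17 semitones apart, with F5 the higher.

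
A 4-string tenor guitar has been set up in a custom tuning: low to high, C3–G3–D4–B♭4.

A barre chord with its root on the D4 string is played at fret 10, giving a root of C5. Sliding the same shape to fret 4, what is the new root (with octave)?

G♭4

Moving from fret 10 to fret 4 shifts the root by -6 semitones.
C5 down 6 semitones is G♭4.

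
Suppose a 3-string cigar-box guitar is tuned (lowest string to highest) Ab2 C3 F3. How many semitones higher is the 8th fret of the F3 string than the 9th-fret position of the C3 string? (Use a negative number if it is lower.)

4 semitones

F3 at fret 8 → Db4 (MIDI 61); C3 at fret 9 → A3 (MIDI 57).
61 − 57 = 4, so the two pitches are 4 semitones apart.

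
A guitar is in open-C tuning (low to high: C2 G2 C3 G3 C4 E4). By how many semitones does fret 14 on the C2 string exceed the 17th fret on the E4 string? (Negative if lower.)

C2 at fret 14 → D3 (MIDI 50); E4 at fret 17 → A5 (MIDI 81).
50 − 81 = -31, so the two pitches are 31 semitones apart.

-31 semitones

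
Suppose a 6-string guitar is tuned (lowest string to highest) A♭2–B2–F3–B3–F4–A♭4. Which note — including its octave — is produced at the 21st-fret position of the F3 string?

D5

The open F3 string plus 21 semitones: F–Gb–G–Ab–…–C–Db–D.
The walk passes from B into C 2 times, so the octave number goes from 3 to 5.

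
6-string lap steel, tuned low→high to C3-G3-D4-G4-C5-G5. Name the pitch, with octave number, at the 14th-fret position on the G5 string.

G5 is MIDI 79. Adding 14 gives 93, which is A6.

A6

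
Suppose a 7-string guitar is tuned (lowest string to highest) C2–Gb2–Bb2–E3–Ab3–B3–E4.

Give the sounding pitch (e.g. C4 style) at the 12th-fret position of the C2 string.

C3

C2 is MIDI 36. Adding 12 gives 48, which is C3.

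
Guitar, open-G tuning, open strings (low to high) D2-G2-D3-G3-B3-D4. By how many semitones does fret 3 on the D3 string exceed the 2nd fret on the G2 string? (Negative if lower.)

8 semitones

D3 at fret 3 → F3 (MIDI 53); G2 at fret 2 → A2 (MIDI 45).
53 − 45 = 8, so the two pitches are 8 semitones apart.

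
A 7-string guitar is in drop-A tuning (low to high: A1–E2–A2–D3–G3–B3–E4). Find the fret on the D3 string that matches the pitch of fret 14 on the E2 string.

4

Fret 14 on E2 is MIDI 40 + 14 = 54 (F♯3). On the D3 string (open MIDI 50), that pitch is 54 − 50 = fret 4.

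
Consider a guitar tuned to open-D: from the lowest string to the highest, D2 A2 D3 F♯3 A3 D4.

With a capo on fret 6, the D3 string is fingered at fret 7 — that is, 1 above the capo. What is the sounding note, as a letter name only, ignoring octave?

A

The capo raises the open D3 by 6 semitones to G♯3; fretting 1 more gives D3 + 6 + 1 = D3 + 7 semitones, landing on A.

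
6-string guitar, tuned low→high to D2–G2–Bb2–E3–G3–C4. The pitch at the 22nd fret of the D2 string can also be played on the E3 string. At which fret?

D2 at fret 22 is D2 + 22 semitones = C4.
The open E3 string is 14 semitones above the open D2, so the same pitch on the E3 string lies at fret 22 − 14 = 8.

8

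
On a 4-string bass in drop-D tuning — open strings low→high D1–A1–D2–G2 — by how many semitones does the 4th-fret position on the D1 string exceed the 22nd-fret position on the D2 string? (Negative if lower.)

-30 semitones

D1 at fret 4 → F#1 (MIDI 30); D2 at fret 22 → C4 (MIDI 60).
30 − 60 = -30, so the two pitches are 30 semitones apart.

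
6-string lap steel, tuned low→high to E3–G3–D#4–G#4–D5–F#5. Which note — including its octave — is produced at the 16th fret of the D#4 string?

Each fret is one semitone, so D#4 + 16 = G5.

G5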